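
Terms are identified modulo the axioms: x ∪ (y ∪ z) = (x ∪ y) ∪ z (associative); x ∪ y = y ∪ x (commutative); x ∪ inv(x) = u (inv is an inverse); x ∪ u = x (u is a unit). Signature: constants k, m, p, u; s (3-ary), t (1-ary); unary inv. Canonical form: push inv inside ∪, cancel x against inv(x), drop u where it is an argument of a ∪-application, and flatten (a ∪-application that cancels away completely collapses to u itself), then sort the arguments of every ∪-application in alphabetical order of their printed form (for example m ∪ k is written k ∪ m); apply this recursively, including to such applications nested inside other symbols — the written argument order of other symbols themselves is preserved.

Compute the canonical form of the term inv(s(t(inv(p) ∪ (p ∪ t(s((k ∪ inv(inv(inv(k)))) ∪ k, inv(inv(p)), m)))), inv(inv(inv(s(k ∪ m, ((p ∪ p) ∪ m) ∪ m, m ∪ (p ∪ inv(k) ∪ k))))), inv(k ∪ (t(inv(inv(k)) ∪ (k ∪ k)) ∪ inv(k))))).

Answer: inv(s(t(t(s(k, p, m))), inv(s(k ∪ m, m ∪ m ∪ p ∪ p, m ∪ p)), inv(t(k ∪ k ∪ k))))

Derivation:
Push inv inside:  distribute inv over ∪ and collapse double inv
Collect:  inv(s(t(t(s(k, p, m))), inv(s(k ∪ m, m ∪ m ∪ p ∪ p, m ∪ p)), inv(t(k ∪ k ∪ k))))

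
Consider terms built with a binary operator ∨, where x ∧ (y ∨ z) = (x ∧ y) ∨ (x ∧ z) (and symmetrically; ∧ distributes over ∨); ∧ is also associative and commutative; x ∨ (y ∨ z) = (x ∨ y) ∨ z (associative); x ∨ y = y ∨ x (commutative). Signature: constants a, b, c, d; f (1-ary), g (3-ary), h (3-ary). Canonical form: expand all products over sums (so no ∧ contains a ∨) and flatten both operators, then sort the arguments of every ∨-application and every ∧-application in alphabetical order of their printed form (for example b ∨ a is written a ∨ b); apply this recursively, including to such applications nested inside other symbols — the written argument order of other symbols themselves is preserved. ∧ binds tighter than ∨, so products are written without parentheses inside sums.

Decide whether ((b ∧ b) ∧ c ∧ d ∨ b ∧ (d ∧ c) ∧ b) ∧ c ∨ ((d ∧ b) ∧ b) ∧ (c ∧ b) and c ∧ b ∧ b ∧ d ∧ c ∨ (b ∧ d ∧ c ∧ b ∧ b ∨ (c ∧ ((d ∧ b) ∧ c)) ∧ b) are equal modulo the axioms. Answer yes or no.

Left:  ((b ∧ b) ∧ c ∧ d ∨ b ∧ (d ∧ c) ∧ b) ∧ c ∨ ((d ∧ b) ∧ b) ∧ (c ∧ b)
  Distribute:  b ∧ b ∧ c ∧ c ∧ d ∨ b ∧ b ∧ c ∧ c ∧ d ∨ b ∧ b ∧ b ∧ c ∧ d
  Sort arguments:  b ∧ b ∧ b ∧ c ∧ d ∨ b ∧ b ∧ c ∧ c ∧ d ∨ b ∧ b ∧ c ∧ c ∧ d
Right:  c ∧ b ∧ b ∧ d ∧ c ∨ (b ∧ d ∧ c ∧ b ∧ b ∨ (c ∧ ((d ∧ b) ∧ c)) ∧ b)
  Un-nest:  b ∧ b ∧ c ∧ c ∧ d ∨ b ∧ b ∧ b ∧ c ∧ d ∨ b ∧ b ∧ c ∧ c ∧ d
  Sort:  b ∧ b ∧ b ∧ c ∧ d ∨ b ∧ b ∧ c ∧ c ∧ d ∨ b ∧ b ∧ c ∧ c ∧ d

Answer: yes — both canonical forms are b ∧ b ∧ b ∧ c ∧ d ∨ b ∧ b ∧ c ∧ c ∧ d ∨ b ∧ b ∧ c ∧ c ∧ d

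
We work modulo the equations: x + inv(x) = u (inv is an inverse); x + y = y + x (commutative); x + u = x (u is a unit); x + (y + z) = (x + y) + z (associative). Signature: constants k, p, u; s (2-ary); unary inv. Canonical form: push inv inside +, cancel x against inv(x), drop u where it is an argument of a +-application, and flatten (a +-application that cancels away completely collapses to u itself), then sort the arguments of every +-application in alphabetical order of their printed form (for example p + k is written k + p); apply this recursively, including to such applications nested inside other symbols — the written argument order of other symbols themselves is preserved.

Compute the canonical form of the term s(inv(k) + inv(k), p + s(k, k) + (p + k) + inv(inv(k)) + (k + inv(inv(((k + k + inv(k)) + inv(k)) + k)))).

Answer: s(inv(k) + inv(k), k + k + k + k + p + p + s(k, k))

Derivation:
Focus inside:  p + s(k, k) + (p + k) + inv(inv(k)) + (k + inv(inv(((k + k + inv(k)) + inv(k)) + k)))
Push inv inside:  distribute inv over + and collapse double inv
Combine occurrences:  p + p + s(k, k) + k + k + k + k
Sort:  k + k + k + k + p + p + s(k, k)
Reassemble:  s(inv(k) + inv(k), k + k + k + k + p + p + s(k, k))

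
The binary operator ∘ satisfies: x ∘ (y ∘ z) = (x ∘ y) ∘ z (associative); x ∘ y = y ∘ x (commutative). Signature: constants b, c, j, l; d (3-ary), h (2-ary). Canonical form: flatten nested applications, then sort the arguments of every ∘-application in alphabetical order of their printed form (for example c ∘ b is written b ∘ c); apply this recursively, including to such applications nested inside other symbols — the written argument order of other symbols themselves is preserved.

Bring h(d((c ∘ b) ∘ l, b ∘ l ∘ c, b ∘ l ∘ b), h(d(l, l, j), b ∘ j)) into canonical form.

Answer: h(d(b ∘ c ∘ l, b ∘ c ∘ l, b ∘ b ∘ l), h(d(l, l, j), b ∘ j))

Derivation:
Work inside:  (c ∘ b) ∘ l
Flatten:  c ∘ b ∘ l
Sort:  b ∘ c ∘ l
Reassemble:  h(d(b ∘ c ∘ l, b ∘ c ∘ l, b ∘ b ∘ l), h(d(l, l, j), b ∘ j))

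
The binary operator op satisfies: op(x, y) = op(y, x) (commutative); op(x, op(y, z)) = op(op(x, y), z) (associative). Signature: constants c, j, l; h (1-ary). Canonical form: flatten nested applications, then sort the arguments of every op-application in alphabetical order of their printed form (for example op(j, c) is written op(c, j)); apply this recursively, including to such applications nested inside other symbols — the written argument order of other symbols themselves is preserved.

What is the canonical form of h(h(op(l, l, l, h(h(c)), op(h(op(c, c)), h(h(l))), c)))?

Answer: h(h(op(c, h(h(c)), h(h(l)), h(op(c, c)), l, l, l)))

Derivation:
Descend into:  op(l, l, l, h(h(c)), op(h(op(c, c)), h(h(l))), c)
Flatten:  op(l, l, l, h(h(c)), h(op(c, c)), h(h(l)), c)
Order the arguments:  op(c, h(h(c)), h(h(l)), h(op(c, c)), l, l, l)
Reassemble:  h(h(op(c, h(h(c)), h(h(l)), h(op(c, c)), l, l, l)))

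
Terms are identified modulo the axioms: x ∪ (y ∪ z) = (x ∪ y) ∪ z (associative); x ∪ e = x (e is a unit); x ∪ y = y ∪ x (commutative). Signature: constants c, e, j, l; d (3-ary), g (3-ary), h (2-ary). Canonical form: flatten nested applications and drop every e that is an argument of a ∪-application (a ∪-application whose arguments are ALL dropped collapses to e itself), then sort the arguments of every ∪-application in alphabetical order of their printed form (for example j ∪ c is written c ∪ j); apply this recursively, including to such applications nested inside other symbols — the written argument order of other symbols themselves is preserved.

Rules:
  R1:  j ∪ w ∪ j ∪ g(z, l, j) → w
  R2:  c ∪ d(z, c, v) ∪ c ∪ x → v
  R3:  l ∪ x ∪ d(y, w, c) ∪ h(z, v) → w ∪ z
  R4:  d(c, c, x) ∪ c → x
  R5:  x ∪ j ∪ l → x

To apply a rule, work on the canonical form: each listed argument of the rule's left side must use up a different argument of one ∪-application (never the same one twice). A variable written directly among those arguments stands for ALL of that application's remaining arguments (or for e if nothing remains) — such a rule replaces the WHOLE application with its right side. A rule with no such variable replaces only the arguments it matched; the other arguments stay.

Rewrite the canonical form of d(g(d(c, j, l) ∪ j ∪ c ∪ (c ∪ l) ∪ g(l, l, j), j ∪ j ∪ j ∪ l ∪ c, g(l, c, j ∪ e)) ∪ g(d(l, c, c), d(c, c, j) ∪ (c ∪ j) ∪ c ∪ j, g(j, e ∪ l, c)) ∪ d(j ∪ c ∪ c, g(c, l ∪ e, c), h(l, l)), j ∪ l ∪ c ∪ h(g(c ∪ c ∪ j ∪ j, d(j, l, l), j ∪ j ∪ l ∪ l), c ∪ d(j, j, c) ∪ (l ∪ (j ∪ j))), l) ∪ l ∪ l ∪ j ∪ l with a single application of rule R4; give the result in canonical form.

Answer: d(d(c ∪ c ∪ j, g(c, l, c), h(l, l)) ∪ g(c ∪ c ∪ d(c, j, l) ∪ g(l, l, j) ∪ j ∪ l, c ∪ j ∪ j ∪ j ∪ l, g(l, c, j)) ∪ g(d(l, c, c), c ∪ j ∪ j ∪ j, g(j, l, c)), c ∪ h(g(c ∪ c ∪ j ∪ j, d(j, l, l), j ∪ j ∪ l ∪ l), c ∪ d(j, j, c) ∪ j ∪ j ∪ l) ∪ j ∪ l, l) ∪ j ∪ l ∪ l ∪ l

Derivation:
Canonical form:  d(d(c ∪ c ∪ j, g(c, l, c), h(l, l)) ∪ g(c ∪ c ∪ d(c, j, l) ∪ g(l, l, j) ∪ j ∪ l, c ∪ j ∪ j ∪ j ∪ l, g(l, c, j)) ∪ g(d(l, c, c), c ∪ c ∪ d(c, c, j) ∪ j ∪ j, g(j, l, c)), c ∪ h(g(c ∪ c ∪ j ∪ j, d(j, l, l), j ∪ j ∪ l ∪ l), c ∪ d(j, j, c) ∪ j ∪ j ∪ l) ∪ j ∪ l, l) ∪ j ∪ l ∪ l ∪ l
Match R4:  consume c, d(c, c, j);  x := j
Giving:  d(d(c ∪ c ∪ j, g(c, l, c), h(l, l)) ∪ g(c ∪ c ∪ d(c, j, l) ∪ g(l, l, j) ∪ j ∪ l, c ∪ j ∪ j ∪ j ∪ l, g(l, c, j)) ∪ g(d(l, c, c), c ∪ j ∪ j ∪ j, g(j, l, c)), c ∪ h(g(c ∪ c ∪ j ∪ j, d(j, l, l), j ∪ j ∪ l ∪ l), c ∪ d(j, j, c) ∪ j ∪ j ∪ l) ∪ j ∪ l, l) ∪ j ∪ l ∪ l ∪ l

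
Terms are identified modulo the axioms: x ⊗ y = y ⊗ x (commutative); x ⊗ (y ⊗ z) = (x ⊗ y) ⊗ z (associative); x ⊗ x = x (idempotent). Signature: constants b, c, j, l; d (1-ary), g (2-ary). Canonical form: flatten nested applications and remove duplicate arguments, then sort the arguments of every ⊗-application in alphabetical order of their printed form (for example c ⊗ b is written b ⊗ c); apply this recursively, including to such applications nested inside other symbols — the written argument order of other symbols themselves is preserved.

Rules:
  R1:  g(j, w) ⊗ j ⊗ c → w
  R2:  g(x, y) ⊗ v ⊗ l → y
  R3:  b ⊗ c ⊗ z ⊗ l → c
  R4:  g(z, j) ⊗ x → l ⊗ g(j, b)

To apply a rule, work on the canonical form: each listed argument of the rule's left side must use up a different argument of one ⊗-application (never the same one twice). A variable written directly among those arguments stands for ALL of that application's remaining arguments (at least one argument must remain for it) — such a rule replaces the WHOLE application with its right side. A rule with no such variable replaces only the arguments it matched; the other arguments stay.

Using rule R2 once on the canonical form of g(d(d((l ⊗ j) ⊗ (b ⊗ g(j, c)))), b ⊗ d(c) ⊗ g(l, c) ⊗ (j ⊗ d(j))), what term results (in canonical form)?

Answer: g(d(d(c)), b ⊗ d(c) ⊗ d(j) ⊗ g(l, c) ⊗ j)

Derivation:
Canonical form:  g(d(d(b ⊗ g(j, c) ⊗ j ⊗ l)), b ⊗ d(c) ⊗ d(j) ⊗ g(l, c) ⊗ j)
R2 matches:  uses g(j, c), l;  v := b ⊗ j, x := j, y := c
Every leftover argument binds to the variable; the entire application is replaced.
Giving:  g(d(d(c)), b ⊗ d(c) ⊗ d(j) ⊗ g(l, c) ⊗ j)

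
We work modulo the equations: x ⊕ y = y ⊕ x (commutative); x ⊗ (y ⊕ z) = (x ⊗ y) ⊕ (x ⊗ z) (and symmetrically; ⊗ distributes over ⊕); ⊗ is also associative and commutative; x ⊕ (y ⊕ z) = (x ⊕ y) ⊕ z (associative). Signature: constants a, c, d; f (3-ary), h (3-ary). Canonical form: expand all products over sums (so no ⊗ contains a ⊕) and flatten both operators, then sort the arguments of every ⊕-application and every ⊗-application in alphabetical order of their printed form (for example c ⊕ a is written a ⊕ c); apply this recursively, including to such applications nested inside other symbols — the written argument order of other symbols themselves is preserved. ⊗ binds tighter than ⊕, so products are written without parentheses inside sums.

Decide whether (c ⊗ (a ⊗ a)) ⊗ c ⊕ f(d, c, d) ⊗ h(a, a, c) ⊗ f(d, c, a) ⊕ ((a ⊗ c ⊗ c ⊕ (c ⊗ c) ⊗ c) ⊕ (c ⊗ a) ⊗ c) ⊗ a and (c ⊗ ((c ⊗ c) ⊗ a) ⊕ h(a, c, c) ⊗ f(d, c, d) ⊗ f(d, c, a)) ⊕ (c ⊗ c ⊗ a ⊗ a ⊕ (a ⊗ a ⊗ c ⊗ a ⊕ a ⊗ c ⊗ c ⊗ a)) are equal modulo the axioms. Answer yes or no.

Answer: no — a ⊗ a ⊗ c ⊗ c ⊕ a ⊗ a ⊗ c ⊗ c ⊕ a ⊗ a ⊗ c ⊗ c ⊕ a ⊗ c ⊗ c ⊗ c ⊕ f(d, c, a) ⊗ f(d, c, d) ⊗ h(a, a, c) vs a ⊗ a ⊗ a ⊗ c ⊕ a ⊗ a ⊗ c ⊗ c ⊕ a ⊗ a ⊗ c ⊗ c ⊕ a ⊗ c ⊗ c ⊗ c ⊕ f(d, c, a) ⊗ f(d, c, d) ⊗ h(a, c, c)

Derivation:
Left:  (c ⊗ (a ⊗ a)) ⊗ c ⊕ f(d, c, d) ⊗ h(a, a, c) ⊗ f(d, c, a) ⊕ ((a ⊗ c ⊗ c ⊕ (c ⊗ c) ⊗ c) ⊕ (c ⊗ a) ⊗ c) ⊗ a
  Expand:  a ⊗ a ⊗ c ⊗ c ⊕ f(d, c, a) ⊗ f(d, c, d) ⊗ h(a, a, c) ⊕ a ⊗ a ⊗ c ⊗ c ⊕ a ⊗ c ⊗ c ⊗ c ⊕ a ⊗ a ⊗ c ⊗ c
  Sort arguments:  a ⊗ a ⊗ c ⊗ c ⊕ a ⊗ a ⊗ c ⊗ c ⊕ a ⊗ a ⊗ c ⊗ c ⊕ a ⊗ c ⊗ c ⊗ c ⊕ f(d, c, a) ⊗ f(d, c, d) ⊗ h(a, a, c)
Right:  (c ⊗ ((c ⊗ c) ⊗ a) ⊕ h(a, c, c) ⊗ f(d, c, d) ⊗ f(d, c, a)) ⊕ (c ⊗ c ⊗ a ⊗ a ⊕ (a ⊗ a ⊗ c ⊗ a ⊕ a ⊗ c ⊗ c ⊗ a))
  Flatten:  a ⊗ c ⊗ c ⊗ c ⊕ f(d, c, a) ⊗ f(d, c, d) ⊗ h(a, c, c) ⊕ a ⊗ a ⊗ c ⊗ c ⊕ a ⊗ a ⊗ a ⊗ c ⊕ a ⊗ a ⊗ c ⊗ c
  Sort arguments:  a ⊗ a ⊗ a ⊗ c ⊕ a ⊗ a ⊗ c ⊗ c ⊕ a ⊗ a ⊗ c ⊗ c ⊕ a ⊗ c ⊗ c ⊗ c ⊕ f(d, c, a) ⊗ f(d, c, d) ⊗ h(a, c, c)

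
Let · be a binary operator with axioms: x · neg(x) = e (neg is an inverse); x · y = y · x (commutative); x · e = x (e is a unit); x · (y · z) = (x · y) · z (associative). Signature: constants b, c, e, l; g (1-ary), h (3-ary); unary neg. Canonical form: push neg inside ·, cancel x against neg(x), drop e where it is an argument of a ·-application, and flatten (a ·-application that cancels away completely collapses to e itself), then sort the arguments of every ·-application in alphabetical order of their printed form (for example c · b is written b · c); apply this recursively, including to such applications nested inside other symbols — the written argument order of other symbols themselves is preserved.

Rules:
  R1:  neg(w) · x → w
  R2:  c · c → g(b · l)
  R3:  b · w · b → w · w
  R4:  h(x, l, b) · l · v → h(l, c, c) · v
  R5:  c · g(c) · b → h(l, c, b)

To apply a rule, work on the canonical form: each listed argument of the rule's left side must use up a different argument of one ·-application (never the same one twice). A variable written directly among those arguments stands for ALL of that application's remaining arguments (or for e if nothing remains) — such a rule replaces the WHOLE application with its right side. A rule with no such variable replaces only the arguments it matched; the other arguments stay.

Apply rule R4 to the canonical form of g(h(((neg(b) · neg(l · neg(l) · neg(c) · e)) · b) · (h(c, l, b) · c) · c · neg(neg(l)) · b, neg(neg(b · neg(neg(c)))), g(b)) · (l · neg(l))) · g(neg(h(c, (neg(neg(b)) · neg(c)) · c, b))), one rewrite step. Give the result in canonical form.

Answer: g(h(b · c · c · c · h(l, c, c), b · c, g(b))) · g(neg(h(c, b, b)))

Derivation:
Canonical form:  g(h(b · c · c · c · h(c, l, b) · l, b · c, g(b))) · g(neg(h(c, b, b)))
Apply R4:  consuming h(c, l, b), l;  v := b · c · c · c, x := c
The variable takes the whole remainder — replace the entire application.
Result:  g(h(b · c · c · c · h(l, c, c), b · c, g(b))) · g(neg(h(c, b, b)))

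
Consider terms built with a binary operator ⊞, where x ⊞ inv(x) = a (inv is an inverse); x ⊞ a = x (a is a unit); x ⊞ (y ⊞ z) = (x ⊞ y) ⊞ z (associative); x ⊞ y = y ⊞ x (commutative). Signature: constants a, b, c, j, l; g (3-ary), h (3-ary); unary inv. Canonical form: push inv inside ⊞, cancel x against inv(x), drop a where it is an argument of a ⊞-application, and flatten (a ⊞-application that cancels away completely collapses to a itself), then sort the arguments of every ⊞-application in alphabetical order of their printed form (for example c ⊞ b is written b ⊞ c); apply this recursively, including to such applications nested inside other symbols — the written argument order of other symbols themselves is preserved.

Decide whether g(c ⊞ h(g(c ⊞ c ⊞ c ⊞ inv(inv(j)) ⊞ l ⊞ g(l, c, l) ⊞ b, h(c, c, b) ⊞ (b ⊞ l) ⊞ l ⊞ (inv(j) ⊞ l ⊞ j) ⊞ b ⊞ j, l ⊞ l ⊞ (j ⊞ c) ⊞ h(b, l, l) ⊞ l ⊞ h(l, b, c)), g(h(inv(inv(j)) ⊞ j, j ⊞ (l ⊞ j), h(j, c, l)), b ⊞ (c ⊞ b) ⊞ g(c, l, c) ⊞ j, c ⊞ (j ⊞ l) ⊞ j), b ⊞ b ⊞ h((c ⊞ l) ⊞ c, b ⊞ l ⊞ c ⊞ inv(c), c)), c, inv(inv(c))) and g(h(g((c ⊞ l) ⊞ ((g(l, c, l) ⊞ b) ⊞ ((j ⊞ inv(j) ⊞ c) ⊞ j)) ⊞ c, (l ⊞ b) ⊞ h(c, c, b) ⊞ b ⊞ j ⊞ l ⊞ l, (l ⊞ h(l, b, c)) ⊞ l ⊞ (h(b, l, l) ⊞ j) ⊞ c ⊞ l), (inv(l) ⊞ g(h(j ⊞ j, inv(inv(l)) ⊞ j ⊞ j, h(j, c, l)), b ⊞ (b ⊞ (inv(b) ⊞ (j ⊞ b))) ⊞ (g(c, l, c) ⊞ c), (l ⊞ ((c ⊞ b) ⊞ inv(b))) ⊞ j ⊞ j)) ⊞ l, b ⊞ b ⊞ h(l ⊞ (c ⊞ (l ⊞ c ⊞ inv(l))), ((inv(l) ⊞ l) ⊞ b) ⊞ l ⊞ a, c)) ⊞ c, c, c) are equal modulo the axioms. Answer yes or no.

Answer: yes — both canonical forms are g(c ⊞ h(g(b ⊞ c ⊞ c ⊞ c ⊞ g(l, c, l) ⊞ j ⊞ l, b ⊞ b ⊞ h(c, c, b) ⊞ j ⊞ l ⊞ l ⊞ l, c ⊞ h(b, l, l) ⊞ h(l, b, c) ⊞ j ⊞ l ⊞ l ⊞ l), g(h(j ⊞ j, j ⊞ j ⊞ l, h(j, c, l)), b ⊞ b ⊞ c ⊞ g(c, l, c) ⊞ j, c ⊞ j ⊞ j ⊞ l), b ⊞ b ⊞ h(c ⊞ c ⊞ l, b ⊞ l, c)), c, c)

Derivation:
Left:  g(c ⊞ h(g(c ⊞ c ⊞ c ⊞ inv(inv(j)) ⊞ l ⊞ g(l, c, l) ⊞ b, h(c, c, b) ⊞ (b ⊞ l) ⊞ l ⊞ (inv(j) ⊞ l ⊞ j) ⊞ b ⊞ j, l ⊞ l ⊞ (j ⊞ c) ⊞ h(b, l, l) ⊞ l ⊞ h(l, b, c)), g(h(inv(inv(j)) ⊞ j, j ⊞ (l ⊞ j), h(j, c, l)), b ⊞ (c ⊞ b) ⊞ g(c, l, c) ⊞ j, c ⊞ (j ⊞ l) ⊞ j), b ⊞ b ⊞ h((c ⊞ l) ⊞ c, b ⊞ l ⊞ c ⊞ inv(c), c)), c, inv(inv(c)))
  Descend into:  c ⊞ h(g(c ⊞ c ⊞ c ⊞ inv(inv(j)) ⊞ l ⊞ g(l, c, l) ⊞ b, h(c, c, b) ⊞ (b ⊞ l) ⊞ l ⊞ (inv(j) ⊞ l ⊞ j) ⊞ b ⊞ j, l ⊞ l ⊞ (j ⊞ c) ⊞ h(b, l, l) ⊞ l ⊞ h(l, b, c)), g(h(inv(inv(j)) ⊞ j, j ⊞ (l ⊞ j), h(j, c, l)), b ⊞ (c ⊞ b) ⊞ g(c, l, c) ⊞ j, c ⊞ (j ⊞ l) ⊞ j), b ⊞ b ⊞ h((c ⊞ l) ⊞ c, b ⊞ l ⊞ c ⊞ inv(c), c))
  Push inv inside:  distribute inv over ⊞ and collapse double inv
  Collect terms:  c ⊞ h(g(b ⊞ c ⊞ c ⊞ c ⊞ g(l, c, l) ⊞ j ⊞ l, b ⊞ b ⊞ h(c, c, b) ⊞ j ⊞ l ⊞ l ⊞ l, c ⊞ h(b, l, l) ⊞ h(l, b, c) ⊞ j ⊞ l ⊞ l ⊞ l), g(h(j ⊞ j, j ⊞ j ⊞ l, h(j, c, l)), b ⊞ b ⊞ c ⊞ g(c, l, c) ⊞ j, c ⊞ j ⊞ j ⊞ l), b ⊞ b ⊞ h(c ⊞ c ⊞ l, b ⊞ l, c))
  Rebuild:  g(c ⊞ h(g(b ⊞ c ⊞ c ⊞ c ⊞ g(l, c, l) ⊞ j ⊞ l, b ⊞ b ⊞ h(c, c, b) ⊞ j ⊞ l ⊞ l ⊞ l, c ⊞ h(b, l, l) ⊞ h(l, b, c) ⊞ j ⊞ l ⊞ l ⊞ l), g(h(j ⊞ j, j ⊞ j ⊞ l, h(j, c, l)), b ⊞ b ⊞ c ⊞ g(c, l, c) ⊞ j, c ⊞ j ⊞ j ⊞ l), b ⊞ b ⊞ h(c ⊞ c ⊞ l, b ⊞ l, c)), c, c)
Right:  g(h(g((c ⊞ l) ⊞ ((g(l, c, l) ⊞ b) ⊞ ((j ⊞ inv(j) ⊞ c) ⊞ j)) ⊞ c, (l ⊞ b) ⊞ h(c, c, b) ⊞ b ⊞ j ⊞ l ⊞ l, (l ⊞ h(l, b, c)) ⊞ l ⊞ (h(b, l, l) ⊞ j) ⊞ c ⊞ l), (inv(l) ⊞ g(h(j ⊞ j, inv(inv(l)) ⊞ j ⊞ j, h(j, c, l)), b ⊞ (b ⊞ (inv(b) ⊞ (j ⊞ b))) ⊞ (g(c, l, c) ⊞ c), (l ⊞ ((c ⊞ b) ⊞ inv(b))) ⊞ j ⊞ j)) ⊞ l, b ⊞ b ⊞ h(l ⊞ (c ⊞ (l ⊞ c ⊞ inv(l))), ((inv(l) ⊞ l) ⊞ b) ⊞ l ⊞ a, c)) ⊞ c, c, c)
  Focus inside:  h(g((c ⊞ l) ⊞ ((g(l, c, l) ⊞ b) ⊞ ((j ⊞ inv(j) ⊞ c) ⊞ j)) ⊞ c, (l ⊞ b) ⊞ h(c, c, b) ⊞ b ⊞ j ⊞ l ⊞ l, (l ⊞ h(l, b, c)) ⊞ l ⊞ (h(b, l, l) ⊞ j) ⊞ c ⊞ l), (inv(l) ⊞ g(h(j ⊞ j, inv(inv(l)) ⊞ j ⊞ j, h(j, c, l)), b ⊞ (b ⊞ (inv(b) ⊞ (j ⊞ b))) ⊞ (g(c, l, c) ⊞ c), (l ⊞ ((c ⊞ b) ⊞ inv(b))) ⊞ j ⊞ j)) ⊞ l, b ⊞ b ⊞ h(l ⊞ (c ⊞ (l ⊞ c ⊞ inv(l))), ((inv(l) ⊞ l) ⊞ b) ⊞ l ⊞ a, c)) ⊞ c
  Push inv inside:  distribute inv over ⊞ and collapse double inv
  Collect terms:  h(g(b ⊞ c ⊞ c ⊞ c ⊞ g(l, c, l) ⊞ j ⊞ l, b ⊞ b ⊞ h(c, c, b) ⊞ j ⊞ l ⊞ l ⊞ l, c ⊞ h(b, l, l) ⊞ h(l, b, c) ⊞ j ⊞ l ⊞ l ⊞ l), g(h(j ⊞ j, j ⊞ j ⊞ l, h(j, c, l)), b ⊞ b ⊞ c ⊞ g(c, l, c) ⊞ j, c ⊞ j ⊞ j ⊞ l), b ⊞ b ⊞ h(c ⊞ c ⊞ l, b ⊞ l, c)) ⊞ c
  Order the arguments:  c ⊞ h(g(b ⊞ c ⊞ c ⊞ c ⊞ g(l, c, l) ⊞ j ⊞ l, b ⊞ b ⊞ h(c, c, b) ⊞ j ⊞ l ⊞ l ⊞ l, c ⊞ h(b, l, l) ⊞ h(l, b, c) ⊞ j ⊞ l ⊞ l ⊞ l), g(h(j ⊞ j, j ⊞ j ⊞ l, h(j, c, l)), b ⊞ b ⊞ c ⊞ g(c, l, c) ⊞ j, c ⊞ j ⊞ j ⊞ l), b ⊞ b ⊞ h(c ⊞ c ⊞ l, b ⊞ l, c))
  Reassemble:  g(c ⊞ h(g(b ⊞ c ⊞ c ⊞ c ⊞ g(l, c, l) ⊞ j ⊞ l, b ⊞ b ⊞ h(c, c, b) ⊞ j ⊞ l ⊞ l ⊞ l, c ⊞ h(b, l, l) ⊞ h(l, b, c) ⊞ j ⊞ l ⊞ l ⊞ l), g(h(j ⊞ j, j ⊞ j ⊞ l, h(j, c, l)), b ⊞ b ⊞ c ⊞ g(c, l, c) ⊞ j, c ⊞ j ⊞ j ⊞ l), b ⊞ b ⊞ h(c ⊞ c ⊞ l, b ⊞ l, c)), c, c)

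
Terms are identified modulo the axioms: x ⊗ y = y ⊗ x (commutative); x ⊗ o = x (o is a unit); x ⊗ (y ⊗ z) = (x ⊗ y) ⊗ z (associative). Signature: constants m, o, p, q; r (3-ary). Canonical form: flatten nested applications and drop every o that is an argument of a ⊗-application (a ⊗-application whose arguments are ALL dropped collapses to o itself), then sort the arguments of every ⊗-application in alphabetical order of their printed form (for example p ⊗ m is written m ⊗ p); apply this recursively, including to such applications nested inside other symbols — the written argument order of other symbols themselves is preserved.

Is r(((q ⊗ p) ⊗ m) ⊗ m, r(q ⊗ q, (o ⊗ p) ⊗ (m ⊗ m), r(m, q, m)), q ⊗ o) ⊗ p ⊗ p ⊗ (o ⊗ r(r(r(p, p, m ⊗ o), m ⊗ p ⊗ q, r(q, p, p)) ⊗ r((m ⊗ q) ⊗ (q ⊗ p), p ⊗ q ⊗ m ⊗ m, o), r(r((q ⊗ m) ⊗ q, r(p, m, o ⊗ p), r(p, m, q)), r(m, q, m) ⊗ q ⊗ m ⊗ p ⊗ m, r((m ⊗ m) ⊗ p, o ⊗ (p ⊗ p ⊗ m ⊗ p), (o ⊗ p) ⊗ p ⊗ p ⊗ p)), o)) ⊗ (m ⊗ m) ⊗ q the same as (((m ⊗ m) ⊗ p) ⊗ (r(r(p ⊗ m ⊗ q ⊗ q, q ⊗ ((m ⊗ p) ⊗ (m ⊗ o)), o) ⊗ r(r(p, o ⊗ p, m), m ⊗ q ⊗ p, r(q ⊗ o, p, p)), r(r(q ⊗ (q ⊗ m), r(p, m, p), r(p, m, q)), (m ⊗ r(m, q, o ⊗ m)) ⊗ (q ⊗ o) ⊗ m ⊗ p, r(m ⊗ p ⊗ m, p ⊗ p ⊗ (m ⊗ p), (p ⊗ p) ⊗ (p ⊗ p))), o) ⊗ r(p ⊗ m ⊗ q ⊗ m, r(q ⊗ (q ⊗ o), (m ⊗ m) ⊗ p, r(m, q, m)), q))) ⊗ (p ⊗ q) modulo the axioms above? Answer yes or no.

Answer: yes — both canonical forms are m ⊗ m ⊗ p ⊗ p ⊗ q ⊗ r(m ⊗ m ⊗ p ⊗ q, r(q ⊗ q, m ⊗ m ⊗ p, r(m, q, m)), q) ⊗ r(r(m ⊗ p ⊗ q ⊗ q, m ⊗ m ⊗ p ⊗ q, o) ⊗ r(r(p, p, m), m ⊗ p ⊗ q, r(q, p, p)), r(r(m ⊗ q ⊗ q, r(p, m, p), r(p, m, q)), m ⊗ m ⊗ p ⊗ q ⊗ r(m, q, m), r(m ⊗ m ⊗ p, m ⊗ p ⊗ p ⊗ p, p ⊗ p ⊗ p ⊗ p)), o)

Derivation:
Left:  r(((q ⊗ p) ⊗ m) ⊗ m, r(q ⊗ q, (o ⊗ p) ⊗ (m ⊗ m), r(m, q, m)), q ⊗ o) ⊗ p ⊗ p ⊗ (o ⊗ r(r(r(p, p, m ⊗ o), m ⊗ p ⊗ q, r(q, p, p)) ⊗ r((m ⊗ q) ⊗ (q ⊗ p), p ⊗ q ⊗ m ⊗ m, o), r(r((q ⊗ m) ⊗ q, r(p, m, o ⊗ p), r(p, m, q)), r(m, q, m) ⊗ q ⊗ m ⊗ p ⊗ m, r((m ⊗ m) ⊗ p, o ⊗ (p ⊗ p ⊗ m ⊗ p), (o ⊗ p) ⊗ p ⊗ p ⊗ p)), o)) ⊗ (m ⊗ m) ⊗ q
  Merge nested applications:  r(((q ⊗ p) ⊗ m) ⊗ m, r(q ⊗ q, (o ⊗ p) ⊗ (m ⊗ m), r(m, q, m)), q ⊗ o) ⊗ p ⊗ p ⊗ o ⊗ r(r(r(p, p, m ⊗ o), m ⊗ p ⊗ q, r(q, p, p)) ⊗ r((m ⊗ q) ⊗ (q ⊗ p), p ⊗ q ⊗ m ⊗ m, o), r(r((q ⊗ m) ⊗ q, r(p, m, o ⊗ p), r(p, m, q)), r(m, q, m) ⊗ q ⊗ m ⊗ p ⊗ m, r((m ⊗ m) ⊗ p, o ⊗ (p ⊗ p ⊗ m ⊗ p), (o ⊗ p) ⊗ p ⊗ p ⊗ p)), o) ⊗ m ⊗ m ⊗ q
  Inside:  r(((q ⊗ p) ⊗ m) ⊗ m, r(q ⊗ q, (o ⊗ p) ⊗ (m ⊗ m), r(m, q, m)), q ⊗ o)  →  r(m ⊗ m ⊗ p ⊗ q, r(q ⊗ q, m ⊗ m ⊗ p, r(m, q, m)), q)
  Simplify inside:  r(r(r(p, p, m ⊗ o), m ⊗ p ⊗ q, r(q, p, p)) ⊗ r((m ⊗ q) ⊗ (q ⊗ p), p ⊗ q ⊗ m ⊗ m, o), r(r((q ⊗ m) ⊗ q, r(p, m, o ⊗ p), r(p, m, q)), r(m, q, m) ⊗ q ⊗ m ⊗ p ⊗ m, r((m ⊗ m) ⊗ p, o ⊗ (p ⊗ p ⊗ m ⊗ p), (o ⊗ p) ⊗ p ⊗ p ⊗ p)), o)  →  r(r(m ⊗ p ⊗ q ⊗ q, m ⊗ m ⊗ p ⊗ q, o) ⊗ r(r(p, p, m), m ⊗ p ⊗ q, r(q, p, p)), r(r(m ⊗ q ⊗ q, r(p, m, p), r(p, m, q)), m ⊗ m ⊗ p ⊗ q ⊗ r(m, q, m), r(m ⊗ m ⊗ p, m ⊗ p ⊗ p ⊗ p, p ⊗ p ⊗ p ⊗ p)), o)
  Units out:  drop o
  Order the arguments:  m ⊗ m ⊗ p ⊗ p ⊗ q ⊗ r(m ⊗ m ⊗ p ⊗ q, r(q ⊗ q, m ⊗ m ⊗ p, r(m, q, m)), q) ⊗ r(r(m ⊗ p ⊗ q ⊗ q, m ⊗ m ⊗ p ⊗ q, o) ⊗ r(r(p, p, m), m ⊗ p ⊗ q, r(q, p, p)), r(r(m ⊗ q ⊗ q, r(p, m, p), r(p, m, q)), m ⊗ m ⊗ p ⊗ q ⊗ r(m, q, m), r(m ⊗ m ⊗ p, m ⊗ p ⊗ p ⊗ p, p ⊗ p ⊗ p ⊗ p)), o)
Right:  (((m ⊗ m) ⊗ p) ⊗ (r(r(p ⊗ m ⊗ q ⊗ q, q ⊗ ((m ⊗ p) ⊗ (m ⊗ o)), o) ⊗ r(r(p, o ⊗ p, m), m ⊗ q ⊗ p, r(q ⊗ o, p, p)), r(r(q ⊗ (q ⊗ m), r(p, m, p), r(p, m, q)), (m ⊗ r(m, q, o ⊗ m)) ⊗ (q ⊗ o) ⊗ m ⊗ p, r(m ⊗ p ⊗ m, p ⊗ p ⊗ (m ⊗ p), (p ⊗ p) ⊗ (p ⊗ p))), o) ⊗ r(p ⊗ m ⊗ q ⊗ m, r(q ⊗ (q ⊗ o), (m ⊗ m) ⊗ p, r(m, q, m)), q))) ⊗ (p ⊗ q)
  Un-nest:  m ⊗ m ⊗ p ⊗ r(r(p ⊗ m ⊗ q ⊗ q, q ⊗ ((m ⊗ p) ⊗ (m ⊗ o)), o) ⊗ r(r(p, o ⊗ p, m), m ⊗ q ⊗ p, r(q ⊗ o, p, p)), r(r(q ⊗ (q ⊗ m), r(p, m, p), r(p, m, q)), (m ⊗ r(m, q, o ⊗ m)) ⊗ (q ⊗ o) ⊗ m ⊗ p, r(m ⊗ p ⊗ m, p ⊗ p ⊗ (m ⊗ p), (p ⊗ p) ⊗ (p ⊗ p))), o) ⊗ r(p ⊗ m ⊗ q ⊗ m, r(q ⊗ (q ⊗ o), (m ⊗ m) ⊗ p, r(m, q, m)), q) ⊗ p ⊗ q
  Inside:  r(r(p ⊗ m ⊗ q ⊗ q, q ⊗ ((m ⊗ p) ⊗ (m ⊗ o)), o) ⊗ r(r(p, o ⊗ p, m), m ⊗ q ⊗ p, r(q ⊗ o, p, p)), r(r(q ⊗ (q ⊗ m), r(p, m, p), r(p, m, q)), (m ⊗ r(m, q, o ⊗ m)) ⊗ (q ⊗ o) ⊗ m ⊗ p, r(m ⊗ p ⊗ m, p ⊗ p ⊗ (m ⊗ p), (p ⊗ p) ⊗ (p ⊗ p))), o)  →  r(r(m ⊗ p ⊗ q ⊗ q, m ⊗ m ⊗ p ⊗ q, o) ⊗ r(r(p, p, m), m ⊗ p ⊗ q, r(q, p, p)), r(r(m ⊗ q ⊗ q, r(p, m, p), r(p, m, q)), m ⊗ m ⊗ p ⊗ q ⊗ r(m, q, m), r(m ⊗ m ⊗ p, m ⊗ p ⊗ p ⊗ p, p ⊗ p ⊗ p ⊗ p)), o)
  Canonicalize subterm:  r(p ⊗ m ⊗ q ⊗ m, r(q ⊗ (q ⊗ o), (m ⊗ m) ⊗ p, r(m, q, m)), q)  →  r(m ⊗ m ⊗ p ⊗ q, r(q ⊗ q, m ⊗ m ⊗ p, r(m, q, m)), q)
  Sort:  m ⊗ m ⊗ p ⊗ p ⊗ q ⊗ r(m ⊗ m ⊗ p ⊗ q, r(q ⊗ q, m ⊗ m ⊗ p, r(m, q, m)), q) ⊗ r(r(m ⊗ p ⊗ q ⊗ q, m ⊗ m ⊗ p ⊗ q, o) ⊗ r(r(p, p, m), m ⊗ p ⊗ q, r(q, p, p)), r(r(m ⊗ q ⊗ q, r(p, m, p), r(p, m, q)), m ⊗ m ⊗ p ⊗ q ⊗ r(m, q, m), r(m ⊗ m ⊗ p, m ⊗ p ⊗ p ⊗ p, p ⊗ p ⊗ p ⊗ p)), o)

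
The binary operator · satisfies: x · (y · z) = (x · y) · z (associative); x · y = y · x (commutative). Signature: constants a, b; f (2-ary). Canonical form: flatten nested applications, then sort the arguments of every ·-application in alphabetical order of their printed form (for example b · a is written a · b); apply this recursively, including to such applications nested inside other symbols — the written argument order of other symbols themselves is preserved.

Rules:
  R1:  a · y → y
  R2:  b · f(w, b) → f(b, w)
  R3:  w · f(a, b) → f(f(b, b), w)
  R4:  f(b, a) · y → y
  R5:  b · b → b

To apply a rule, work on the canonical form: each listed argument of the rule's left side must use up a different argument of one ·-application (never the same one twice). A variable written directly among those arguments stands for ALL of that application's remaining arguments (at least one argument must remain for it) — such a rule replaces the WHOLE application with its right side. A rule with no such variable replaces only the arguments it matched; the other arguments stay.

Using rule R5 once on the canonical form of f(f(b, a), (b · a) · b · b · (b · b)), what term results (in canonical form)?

Canonical form:  f(f(b, a), a · b · b · b · b · b)
Match R5:  consume b, b
Giving:  f(f(b, a), a · b · b · b · b)

Answer: f(f(b, a), a · b · b · b · b)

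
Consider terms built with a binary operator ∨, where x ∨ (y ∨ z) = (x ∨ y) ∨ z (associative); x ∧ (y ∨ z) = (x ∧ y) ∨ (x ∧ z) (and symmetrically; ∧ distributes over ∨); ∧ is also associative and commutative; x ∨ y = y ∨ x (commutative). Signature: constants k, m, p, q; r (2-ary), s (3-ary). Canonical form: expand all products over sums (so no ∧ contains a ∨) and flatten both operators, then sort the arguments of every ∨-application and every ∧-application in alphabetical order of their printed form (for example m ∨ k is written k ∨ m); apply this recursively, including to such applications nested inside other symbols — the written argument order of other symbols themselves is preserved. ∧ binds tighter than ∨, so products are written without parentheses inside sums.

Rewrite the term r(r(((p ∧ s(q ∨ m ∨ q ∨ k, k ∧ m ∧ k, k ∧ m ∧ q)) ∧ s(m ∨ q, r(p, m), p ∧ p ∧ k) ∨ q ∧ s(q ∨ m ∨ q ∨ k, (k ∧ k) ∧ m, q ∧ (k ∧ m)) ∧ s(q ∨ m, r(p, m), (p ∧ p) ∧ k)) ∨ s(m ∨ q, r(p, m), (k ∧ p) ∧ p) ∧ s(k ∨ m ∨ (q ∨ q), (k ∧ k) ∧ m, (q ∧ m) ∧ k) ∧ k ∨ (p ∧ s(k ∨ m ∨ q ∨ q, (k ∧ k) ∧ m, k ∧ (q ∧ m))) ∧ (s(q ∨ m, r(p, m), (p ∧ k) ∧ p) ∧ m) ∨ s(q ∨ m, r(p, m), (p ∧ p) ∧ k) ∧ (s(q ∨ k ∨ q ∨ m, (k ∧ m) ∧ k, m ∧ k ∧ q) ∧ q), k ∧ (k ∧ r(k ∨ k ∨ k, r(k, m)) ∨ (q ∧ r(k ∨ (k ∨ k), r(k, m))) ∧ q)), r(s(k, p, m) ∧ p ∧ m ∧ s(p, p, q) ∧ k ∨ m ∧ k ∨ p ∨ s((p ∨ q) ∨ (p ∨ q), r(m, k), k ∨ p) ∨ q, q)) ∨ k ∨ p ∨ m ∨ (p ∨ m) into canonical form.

Expand products over sums:  r(r(k ∧ s(k ∨ m ∨ q ∨ q, k ∧ k ∧ m, k ∧ m ∧ q) ∧ s(m ∨ q, r(p, m), k ∧ p ∧ p) ∨ m ∧ p ∧ s(k ∨ m ∨ q ∨ q, k ∧ k ∧ m, k ∧ m ∧ q) ∧ s(m ∨ q, r(p, m), k ∧ p ∧ p) ∨ p ∧ s(k ∨ m ∨ q ∨ q, k ∧ k ∧ m, k ∧ m ∧ q) ∧ s(m ∨ q, r(p, m), k ∧ p ∧ p) ∨ q ∧ s(k ∨ m ∨ q ∨ q, k ∧ k ∧ m, k ∧ m ∧ q) ∧ s(m ∨ q, r(p, m), k ∧ p ∧ p) ∨ q ∧ s(k ∨ m ∨ q ∨ q, k ∧ k ∧ m, k ∧ m ∧ q) ∧ s(m ∨ q, r(p, m), k ∧ p ∧ p), k ∧ k ∧ r(k ∨ k ∨ k, r(k, m)) ∨ k ∧ q ∧ q ∧ r(k ∨ k ∨ k, r(k, m))), r(k ∧ m ∨ k ∧ m ∧ p ∧ s(k, p, m) ∧ s(p, p, q) ∨ p ∨ q ∨ s(p ∨ p ∨ q ∨ q, r(m, k), k ∨ p), q)) ∨ k ∨ p ∨ m ∨ p ∨ m
Sort arguments:  k ∨ m ∨ m ∨ p ∨ p ∨ r(r(k ∧ s(k ∨ m ∨ q ∨ q, k ∧ k ∧ m, k ∧ m ∧ q) ∧ s(m ∨ q, r(p, m), k ∧ p ∧ p) ∨ m ∧ p ∧ s(k ∨ m ∨ q ∨ q, k ∧ k ∧ m, k ∧ m ∧ q) ∧ s(m ∨ q, r(p, m), k ∧ p ∧ p) ∨ p ∧ s(k ∨ m ∨ q ∨ q, k ∧ k ∧ m, k ∧ m ∧ q) ∧ s(m ∨ q, r(p, m), k ∧ p ∧ p) ∨ q ∧ s(k ∨ m ∨ q ∨ q, k ∧ k ∧ m, k ∧ m ∧ q) ∧ s(m ∨ q, r(p, m), k ∧ p ∧ p) ∨ q ∧ s(k ∨ m ∨ q ∨ q, k ∧ k ∧ m, k ∧ m ∧ q) ∧ s(m ∨ q, r(p, m), k ∧ p ∧ p), k ∧ k ∧ r(k ∨ k ∨ k, r(k, m)) ∨ k ∧ q ∧ q ∧ r(k ∨ k ∨ k, r(k, m))), r(k ∧ m ∨ k ∧ m ∧ p ∧ s(k, p, m) ∧ s(p, p, q) ∨ p ∨ q ∨ s(p ∨ p ∨ q ∨ q, r(m, k), k ∨ p), q))

Answer: k ∨ m ∨ m ∨ p ∨ p ∨ r(r(k ∧ s(k ∨ m ∨ q ∨ q, k ∧ k ∧ m, k ∧ m ∧ q) ∧ s(m ∨ q, r(p, m), k ∧ p ∧ p) ∨ m ∧ p ∧ s(k ∨ m ∨ q ∨ q, k ∧ k ∧ m, k ∧ m ∧ q) ∧ s(m ∨ q, r(p, m), k ∧ p ∧ p) ∨ p ∧ s(k ∨ m ∨ q ∨ q, k ∧ k ∧ m, k ∧ m ∧ q) ∧ s(m ∨ q, r(p, m), k ∧ p ∧ p) ∨ q ∧ s(k ∨ m ∨ q ∨ q, k ∧ k ∧ m, k ∧ m ∧ q) ∧ s(m ∨ q, r(p, m), k ∧ p ∧ p) ∨ q ∧ s(k ∨ m ∨ q ∨ q, k ∧ k ∧ m, k ∧ m ∧ q) ∧ s(m ∨ q, r(p, m), k ∧ p ∧ p), k ∧ k ∧ r(k ∨ k ∨ k, r(k, m)) ∨ k ∧ q ∧ q ∧ r(k ∨ k ∨ k, r(k, m))), r(k ∧ m ∨ k ∧ m ∧ p ∧ s(k, p, m) ∧ s(p, p, q) ∨ p ∨ q ∨ s(p ∨ p ∨ q ∨ q, r(m, k), k ∨ p), q))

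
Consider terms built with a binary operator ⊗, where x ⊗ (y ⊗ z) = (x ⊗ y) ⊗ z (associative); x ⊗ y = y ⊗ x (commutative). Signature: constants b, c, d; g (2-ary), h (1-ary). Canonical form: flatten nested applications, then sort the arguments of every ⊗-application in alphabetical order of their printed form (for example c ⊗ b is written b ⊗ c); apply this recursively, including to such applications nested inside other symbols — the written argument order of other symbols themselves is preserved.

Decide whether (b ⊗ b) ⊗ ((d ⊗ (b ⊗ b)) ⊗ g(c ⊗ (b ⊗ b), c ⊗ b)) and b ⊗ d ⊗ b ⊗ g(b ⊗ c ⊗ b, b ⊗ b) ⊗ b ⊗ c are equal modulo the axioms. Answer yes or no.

Answer: no — b ⊗ b ⊗ b ⊗ b ⊗ d ⊗ g(b ⊗ b ⊗ c, b ⊗ c) vs b ⊗ b ⊗ b ⊗ c ⊗ d ⊗ g(b ⊗ b ⊗ c, b ⊗ b)

Derivation:
Left:  (b ⊗ b) ⊗ ((d ⊗ (b ⊗ b)) ⊗ g(c ⊗ (b ⊗ b), c ⊗ b))
  Merge nested applications:  b ⊗ b ⊗ d ⊗ b ⊗ b ⊗ g(c ⊗ (b ⊗ b), c ⊗ b)
  Inside:  g(c ⊗ (b ⊗ b), c ⊗ b)  →  g(b ⊗ b ⊗ c, b ⊗ c)
  Order the arguments:  b ⊗ b ⊗ b ⊗ b ⊗ d ⊗ g(b ⊗ b ⊗ c, b ⊗ c)
Right:  b ⊗ d ⊗ b ⊗ g(b ⊗ c ⊗ b, b ⊗ b) ⊗ b ⊗ c
  Simplify inside:  g(b ⊗ c ⊗ b, b ⊗ b)  →  g(b ⊗ b ⊗ c, b ⊗ b)
  Sort:  b ⊗ b ⊗ b ⊗ c ⊗ d ⊗ g(b ⊗ b ⊗ c, b ⊗ b)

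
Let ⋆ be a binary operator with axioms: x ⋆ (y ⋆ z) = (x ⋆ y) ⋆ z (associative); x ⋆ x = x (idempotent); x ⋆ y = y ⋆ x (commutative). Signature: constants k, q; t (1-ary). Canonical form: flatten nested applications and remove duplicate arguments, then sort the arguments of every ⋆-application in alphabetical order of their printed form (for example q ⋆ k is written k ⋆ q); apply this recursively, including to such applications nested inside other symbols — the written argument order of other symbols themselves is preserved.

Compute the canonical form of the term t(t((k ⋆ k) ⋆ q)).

Focus inside:  (k ⋆ k) ⋆ q
Un-nest:  k ⋆ k ⋆ q
Deduplicate:  drop duplicate k
Sort:  k ⋆ q
Put back:  t(t(k ⋆ q))

Answer: t(t(k ⋆ q))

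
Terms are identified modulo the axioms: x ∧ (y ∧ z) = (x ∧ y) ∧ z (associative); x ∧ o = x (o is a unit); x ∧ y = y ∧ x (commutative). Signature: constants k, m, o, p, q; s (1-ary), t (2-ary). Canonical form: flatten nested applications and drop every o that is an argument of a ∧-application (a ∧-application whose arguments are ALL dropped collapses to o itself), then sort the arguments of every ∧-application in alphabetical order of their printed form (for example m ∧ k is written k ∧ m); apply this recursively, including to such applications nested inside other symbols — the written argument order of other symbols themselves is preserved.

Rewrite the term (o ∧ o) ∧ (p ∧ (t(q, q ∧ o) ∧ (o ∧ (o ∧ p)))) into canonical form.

Answer: p ∧ p ∧ t(q, q)

Derivation:
Un-nest:  o ∧ o ∧ p ∧ t(q, q ∧ o) ∧ o ∧ o ∧ p
Simplify inside:  t(q, q ∧ o)  →  t(q, q)
Units out:  drop o (×4)
Sort arguments:  p ∧ p ∧ t(q, q)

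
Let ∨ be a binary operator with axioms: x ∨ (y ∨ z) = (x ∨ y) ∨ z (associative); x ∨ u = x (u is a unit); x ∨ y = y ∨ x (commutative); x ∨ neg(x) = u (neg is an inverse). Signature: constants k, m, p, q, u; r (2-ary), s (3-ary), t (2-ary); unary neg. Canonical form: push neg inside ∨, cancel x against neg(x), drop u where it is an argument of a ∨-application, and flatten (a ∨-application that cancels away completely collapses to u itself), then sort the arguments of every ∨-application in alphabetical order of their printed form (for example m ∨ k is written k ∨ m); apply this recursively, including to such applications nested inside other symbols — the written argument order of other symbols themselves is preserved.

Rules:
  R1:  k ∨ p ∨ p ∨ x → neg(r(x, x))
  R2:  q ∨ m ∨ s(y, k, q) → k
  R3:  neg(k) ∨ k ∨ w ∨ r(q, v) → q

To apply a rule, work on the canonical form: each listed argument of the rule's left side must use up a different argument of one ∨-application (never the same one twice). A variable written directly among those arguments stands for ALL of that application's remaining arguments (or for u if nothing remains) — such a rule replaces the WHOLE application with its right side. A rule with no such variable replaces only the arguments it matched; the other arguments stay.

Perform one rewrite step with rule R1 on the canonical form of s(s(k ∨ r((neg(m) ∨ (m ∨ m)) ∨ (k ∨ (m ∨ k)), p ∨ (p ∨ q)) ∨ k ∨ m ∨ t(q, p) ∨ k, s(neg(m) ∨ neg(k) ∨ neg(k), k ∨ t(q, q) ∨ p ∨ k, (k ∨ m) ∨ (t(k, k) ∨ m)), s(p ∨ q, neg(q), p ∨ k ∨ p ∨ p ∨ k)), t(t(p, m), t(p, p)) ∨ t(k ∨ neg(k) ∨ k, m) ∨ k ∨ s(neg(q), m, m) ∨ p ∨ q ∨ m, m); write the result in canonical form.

Answer: s(s(k ∨ k ∨ k ∨ m ∨ r(k ∨ k ∨ m ∨ m, p ∨ p ∨ q) ∨ t(q, p), s(neg(k) ∨ neg(k) ∨ neg(m), k ∨ k ∨ p ∨ t(q, q), k ∨ m ∨ m ∨ t(k, k)), s(p ∨ q, neg(q), neg(r(k ∨ p, k ∨ p)))), k ∨ m ∨ p ∨ q ∨ s(neg(q), m, m) ∨ t(k, m) ∨ t(t(p, m), t(p, p)), m)

Derivation:
Canonical form:  s(s(k ∨ k ∨ k ∨ m ∨ r(k ∨ k ∨ m ∨ m, p ∨ p ∨ q) ∨ t(q, p), s(neg(k) ∨ neg(k) ∨ neg(m), k ∨ k ∨ p ∨ t(q, q), k ∨ m ∨ m ∨ t(k, k)), s(p ∨ q, neg(q), k ∨ k ∨ p ∨ p ∨ p)), k ∨ m ∨ p ∨ q ∨ s(neg(q), m, m) ∨ t(k, m) ∨ t(t(p, m), t(p, p)), m)
Apply R1:  consuming k, p, p;  x := k ∨ p
Every leftover argument binds to the variable; the entire application is replaced.
Giving:  s(s(k ∨ k ∨ k ∨ m ∨ r(k ∨ k ∨ m ∨ m, p ∨ p ∨ q) ∨ t(q, p), s(neg(k) ∨ neg(k) ∨ neg(m), k ∨ k ∨ p ∨ t(q, q), k ∨ m ∨ m ∨ t(k, k)), s(p ∨ q, neg(q), neg(r(k ∨ p, k ∨ p)))), k ∨ m ∨ p ∨ q ∨ s(neg(q), m, m) ∨ t(k, m) ∨ t(t(p, m), t(p, p)), m)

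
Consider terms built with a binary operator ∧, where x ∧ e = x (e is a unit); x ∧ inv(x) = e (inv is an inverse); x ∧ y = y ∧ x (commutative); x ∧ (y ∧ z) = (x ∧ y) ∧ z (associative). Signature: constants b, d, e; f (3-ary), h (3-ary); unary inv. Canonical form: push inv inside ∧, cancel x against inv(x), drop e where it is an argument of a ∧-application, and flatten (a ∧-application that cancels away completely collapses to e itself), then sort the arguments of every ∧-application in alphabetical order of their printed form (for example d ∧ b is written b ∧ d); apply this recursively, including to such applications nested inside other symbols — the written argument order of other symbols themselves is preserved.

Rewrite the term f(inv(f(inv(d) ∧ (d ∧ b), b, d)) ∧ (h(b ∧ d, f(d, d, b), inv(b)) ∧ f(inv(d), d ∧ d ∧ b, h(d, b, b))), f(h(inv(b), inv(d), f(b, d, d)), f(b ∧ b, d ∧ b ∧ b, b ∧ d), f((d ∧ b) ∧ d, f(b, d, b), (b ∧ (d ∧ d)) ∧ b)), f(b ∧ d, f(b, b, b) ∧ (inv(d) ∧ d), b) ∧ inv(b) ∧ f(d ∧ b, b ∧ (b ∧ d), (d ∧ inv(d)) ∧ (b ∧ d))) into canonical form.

Answer: f(f(inv(d), b ∧ d ∧ d, h(d, b, b)) ∧ h(b ∧ d, f(d, d, b), inv(b)) ∧ inv(f(b, b, d)), f(h(inv(b), inv(d), f(b, d, d)), f(b ∧ b, b ∧ b ∧ d, b ∧ d), f(b ∧ d ∧ d, f(b, d, b), b ∧ b ∧ d ∧ d)), f(b ∧ d, b ∧ b ∧ d, b ∧ d) ∧ f(b ∧ d, f(b, b, b), b) ∧ inv(b))

Derivation:
Descend into:  f(b ∧ d, f(b, b, b) ∧ (inv(d) ∧ d), b) ∧ inv(b) ∧ f(d ∧ b, b ∧ (b ∧ d), (d ∧ inv(d)) ∧ (b ∧ d))
Collect terms:  f(b ∧ d, f(b, b, b), b) ∧ inv(b) ∧ f(b ∧ d, b ∧ b ∧ d, b ∧ d)
Sort arguments:  f(b ∧ d, b ∧ b ∧ d, b ∧ d) ∧ f(b ∧ d, f(b, b, b), b) ∧ inv(b)
Put back:  f(f(inv(d), b ∧ d ∧ d, h(d, b, b)) ∧ h(b ∧ d, f(d, d, b), inv(b)) ∧ inv(f(b, b, d)), f(h(inv(b), inv(d), f(b, d, d)), f(b ∧ b, b ∧ b ∧ d, b ∧ d), f(b ∧ d ∧ d, f(b, d, b), b ∧ b ∧ d ∧ d)), f(b ∧ d, b ∧ b ∧ d, b ∧ d) ∧ f(b ∧ d, f(b, b, b), b) ∧ inv(b))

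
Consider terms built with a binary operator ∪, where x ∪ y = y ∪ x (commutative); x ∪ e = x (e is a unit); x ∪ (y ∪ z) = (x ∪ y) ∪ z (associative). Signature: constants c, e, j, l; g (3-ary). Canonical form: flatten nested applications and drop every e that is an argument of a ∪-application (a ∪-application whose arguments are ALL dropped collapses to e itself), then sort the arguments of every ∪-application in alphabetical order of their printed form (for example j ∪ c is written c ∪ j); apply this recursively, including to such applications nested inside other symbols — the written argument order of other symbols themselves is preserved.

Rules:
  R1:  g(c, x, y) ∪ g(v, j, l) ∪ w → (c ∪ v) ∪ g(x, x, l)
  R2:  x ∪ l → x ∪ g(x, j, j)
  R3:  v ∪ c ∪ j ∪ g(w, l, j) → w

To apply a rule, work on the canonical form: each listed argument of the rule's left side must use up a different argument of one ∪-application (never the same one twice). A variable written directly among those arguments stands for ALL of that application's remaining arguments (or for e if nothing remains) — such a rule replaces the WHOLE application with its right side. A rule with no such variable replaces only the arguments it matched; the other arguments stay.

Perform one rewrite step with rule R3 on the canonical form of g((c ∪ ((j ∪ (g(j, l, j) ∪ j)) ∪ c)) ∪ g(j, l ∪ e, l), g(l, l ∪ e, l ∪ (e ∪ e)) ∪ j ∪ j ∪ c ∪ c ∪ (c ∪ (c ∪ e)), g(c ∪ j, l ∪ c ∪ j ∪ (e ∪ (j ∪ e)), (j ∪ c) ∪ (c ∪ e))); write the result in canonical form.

Answer: g(j, c ∪ c ∪ c ∪ c ∪ g(l, l, l) ∪ j ∪ j, g(c ∪ j, c ∪ j ∪ j ∪ l, c ∪ c ∪ j))

Derivation:
Canonical form:  g(c ∪ c ∪ g(j, l, j) ∪ g(j, l, l) ∪ j ∪ j, c ∪ c ∪ c ∪ c ∪ g(l, l, l) ∪ j ∪ j, g(c ∪ j, c ∪ j ∪ j ∪ l, c ∪ c ∪ j))
Match R3:  consume c, g(j, l, j), j;  v := c ∪ g(j, l, l) ∪ j, w := j
Every leftover argument binds to the variable; the entire application is replaced.
Result:  g(j, c ∪ c ∪ c ∪ c ∪ g(l, l, l) ∪ j ∪ j, g(c ∪ j, c ∪ j ∪ j ∪ l, c ∪ c ∪ j))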